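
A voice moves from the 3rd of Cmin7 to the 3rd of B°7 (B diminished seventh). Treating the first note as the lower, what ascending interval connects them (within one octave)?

The 3rd of Cmin7 is Eb; the 3rd of B°7 (B diminished seventh) is D.
From Eb to D is 11 semitones, exactly the major seventh.

M7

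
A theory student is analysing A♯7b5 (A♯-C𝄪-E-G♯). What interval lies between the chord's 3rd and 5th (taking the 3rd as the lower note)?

The 3rd is C𝄪 and the 5th is E.
C𝄪 up to E is 2 semitones, a whole step narrower than a major third, so the interval is diminished.

diminished third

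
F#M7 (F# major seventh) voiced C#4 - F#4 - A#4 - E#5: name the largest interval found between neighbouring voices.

perfect fifth

Adjacent intervals: C#4→F#4 = perfect fourth; F#4→A#4 = major third; A#4→E#5 = perfect fifth.
The largest is A#4 to E#5, a perfect fifth (7 semitones).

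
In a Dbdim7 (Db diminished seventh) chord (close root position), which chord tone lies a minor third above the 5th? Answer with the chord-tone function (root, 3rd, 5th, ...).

7th

Dbdim7 (Db diminished seventh): Db–Fb–Abb–Cbb.
The 5th is Abb. A minor third above Abb is Cbb.
Cbb is the chord's 7th.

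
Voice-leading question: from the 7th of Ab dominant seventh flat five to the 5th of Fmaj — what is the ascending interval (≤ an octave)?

augmented fourth

The 7th of Ab dominant seventh flat five is Gb; the 5th of Fmaj is C.
4 letter names make it a fourth; at 6 semitones (a half step wider than perfect) the quality is augmented.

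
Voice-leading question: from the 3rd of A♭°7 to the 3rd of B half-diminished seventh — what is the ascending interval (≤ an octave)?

The 3rd of A♭°7 is C♭; the 3rd of B half-diminished seventh is D.
2 letter names make it a second; at 3 semitones (a half step wider than major) the quality is augmented.

augmented 2nd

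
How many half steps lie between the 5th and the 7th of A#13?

3

Spelling the chord: A#, C##, E#, G#, B#, F##.
E# to G# is a minor third: 3 semitones.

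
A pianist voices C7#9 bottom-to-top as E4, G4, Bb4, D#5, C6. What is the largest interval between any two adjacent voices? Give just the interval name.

Adjacent intervals: E4→G4 = minor third; G4→Bb4 = minor third; Bb4→D#5 = augmented third; D#5→C6 = diminished seventh.
The largest is D#5 to C6, a diminished seventh (9 semitones).

diminished 7th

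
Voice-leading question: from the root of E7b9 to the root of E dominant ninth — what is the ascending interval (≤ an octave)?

P1

The root of E7b9 is E; the root of E dominant ninth is E.
E up to E spans 1 letter names and 0 semitones — a perfect unison.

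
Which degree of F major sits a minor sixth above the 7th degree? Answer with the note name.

The scale is F G A Bb C D E.
The 7th degree is E; a minor sixth above that is C — scale degree 5.

C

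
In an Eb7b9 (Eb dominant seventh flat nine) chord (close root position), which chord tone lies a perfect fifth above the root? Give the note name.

Bb

Spelling the chord: Eb, G, Bb, Db, Fb.
The root is Eb. A perfect fifth above Eb is Bb.
Bb is the chord's 5th.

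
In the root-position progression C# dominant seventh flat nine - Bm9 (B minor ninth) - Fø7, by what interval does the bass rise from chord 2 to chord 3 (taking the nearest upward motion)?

diminished fifth

The roots are B and F.
B up to F is 6 semitones, a half step narrower than a perfect fifth, so the interval is diminished.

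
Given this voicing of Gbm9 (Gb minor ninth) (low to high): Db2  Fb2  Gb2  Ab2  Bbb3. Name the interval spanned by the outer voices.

m13

The outer voices are Db2 and Bbb3.
Db up to Bbb is 20 semitones, a half step narrower than a major thirteenth, so the interval is minor.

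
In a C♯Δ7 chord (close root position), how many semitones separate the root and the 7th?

Spelling the chord: C♯ E♯ G♯ B♯.
C♯ to B♯ is a major seventh: 11 semitones.

11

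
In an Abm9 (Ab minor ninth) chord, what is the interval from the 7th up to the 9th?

major third

Ab minor ninth is spelled Ab Cb Eb Gb Bb.
That puts Gb below Bb.
Counting 3 letters and 4 half steps from Gb gives a major third.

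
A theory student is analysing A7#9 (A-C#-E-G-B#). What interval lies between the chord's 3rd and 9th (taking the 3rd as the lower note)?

major seventh

The 3rd is C# and the 9th is B#.
C# up to B# spans 7 letter names and 11 semitones — a major seventh.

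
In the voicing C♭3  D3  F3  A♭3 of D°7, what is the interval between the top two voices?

Those voices are F3 and A♭3.
From F to A♭: 3 semitones over a third = minor.

minor third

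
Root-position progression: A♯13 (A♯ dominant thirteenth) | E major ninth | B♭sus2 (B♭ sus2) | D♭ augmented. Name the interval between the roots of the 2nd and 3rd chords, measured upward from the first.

The roots are E and B♭.
E up to B♭ is 6 semitones, a half step narrower than a perfect fifth, so the interval is diminished.

d5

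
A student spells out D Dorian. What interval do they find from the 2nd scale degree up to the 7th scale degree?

D dorian: D E F G A B C.
The 2nd scale degree is E and the 7th degree is C.
From E to C: 8 semitones over a sixth = minor.

m6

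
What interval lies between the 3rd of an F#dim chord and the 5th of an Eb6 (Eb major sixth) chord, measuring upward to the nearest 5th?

F#dim has A as its 3rd, and Eb6 (Eb major sixth) has Bb as its 5th.
From A to Bb: 1 semitone over a second = minor.

minor 2nd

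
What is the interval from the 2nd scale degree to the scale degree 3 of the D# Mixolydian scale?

major second

D# mixolydian: D# E# F## G# A# B# C#.
That puts E# below F##.
Counting 2 letters and 2 half steps from E# gives a major second.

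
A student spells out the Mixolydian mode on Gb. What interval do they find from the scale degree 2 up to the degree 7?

minor sixth

The scale runs Gb Ab Bb Cb Db Eb Fb.
So we need the interval from Ab up to Fb.
From Ab to Fb: 8 semitones over a sixth = minor.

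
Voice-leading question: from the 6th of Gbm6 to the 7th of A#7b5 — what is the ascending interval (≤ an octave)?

Gbm6 has Eb as its 6th, and A#7b5 has G# as its 7th.
From Eb to G#: 5 semitones over a third = augmented.

augmented third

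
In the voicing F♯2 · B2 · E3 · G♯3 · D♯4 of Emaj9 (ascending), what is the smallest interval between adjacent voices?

major third

Adjacent intervals: F♯2→B2 = perfect fourth; B2→E3 = perfect fourth; E3→G♯3 = major third; G♯3→D♯4 = perfect fifth.
The smallest is E3 to G♯3, a major third (4 semitones).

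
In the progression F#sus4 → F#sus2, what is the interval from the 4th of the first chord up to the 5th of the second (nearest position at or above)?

F#sus4 has B as its 4th, and F#sus2 has C# as its 5th.
Counting 2 letters and 2 half steps from B gives a major second.

major 2nd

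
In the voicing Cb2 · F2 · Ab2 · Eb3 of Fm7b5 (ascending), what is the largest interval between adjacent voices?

perfect fifth

Adjacent intervals: Cb2→F2 = augmented fourth; F2→Ab2 = minor third; Ab2→Eb3 = perfect fifth.
The largest is Ab2 to Eb3, a perfect fifth (7 semitones).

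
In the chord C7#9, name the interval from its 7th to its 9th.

augmented 3rd

The chord tones of C7#9 are C–E–G–Bb–D#.
So we need the interval from Bb up to D#.
3 letter names make it a third; at 5 semitones (a half step wider than major) the quality is augmented.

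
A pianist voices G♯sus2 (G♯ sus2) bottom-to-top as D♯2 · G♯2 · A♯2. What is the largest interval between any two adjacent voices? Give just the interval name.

perfect fourth

Adjacent intervals: D♯2→G♯2 = perfect fourth; G♯2→A♯2 = major second.
The largest is D♯2 to G♯2, a perfect fourth (5 semitones).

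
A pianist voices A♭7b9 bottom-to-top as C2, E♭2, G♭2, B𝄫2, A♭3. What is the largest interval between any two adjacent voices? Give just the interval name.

M7

Adjacent intervals: C2→E♭2 = minor third; E♭2→G♭2 = minor third; G♭2→B𝄫2 = minor third; B𝄫2→A♭3 = major seventh.
The largest is B𝄫2 to A♭3, a major seventh (11 semitones).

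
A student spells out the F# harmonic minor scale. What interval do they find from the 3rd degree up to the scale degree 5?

M3

Spelling the F# harmonic minor scale: F# G# A B C# D E#.
So we need the interval from A up to C#.
From A to C# is 4 semitones, exactly the major third.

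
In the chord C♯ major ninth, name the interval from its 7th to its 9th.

Spelling the chord: C♯ E♯ G♯ B♯ D♯.
So we need the interval from B♯ up to D♯.
From B♯ to D♯: 3 semitones over a third = minor.

m3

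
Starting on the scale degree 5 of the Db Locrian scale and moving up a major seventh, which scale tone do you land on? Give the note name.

The scale is Db Ebb Fb Gb Abb Bbb Cb.
The scale degree 5 is Abb; a major seventh above that is Gb — scale degree 4.

Gb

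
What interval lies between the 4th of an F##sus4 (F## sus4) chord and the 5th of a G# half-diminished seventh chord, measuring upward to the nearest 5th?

diminished third

The 4th of F##sus4 (F## sus4) is B#; the 5th of G# half-diminished seventh is D.
3 letter names make it a third; at 2 semitones (a whole step narrower than major) the quality is diminished.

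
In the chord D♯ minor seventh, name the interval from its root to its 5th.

perfect fifth

Spelling the chord: D♯–F♯–A♯–C♯.
The root is D♯ and the 5th is A♯.
Counting 5 letters and 7 half steps from D♯ gives a perfect fifth.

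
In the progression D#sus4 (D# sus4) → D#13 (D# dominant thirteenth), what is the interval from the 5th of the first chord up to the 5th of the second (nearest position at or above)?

D#sus4 (D# sus4) has A# as its 5th, and D#13 (D# dominant thirteenth) has A# as its 5th.
A# up to A# spans 1 letter names and 0 semitones — a perfect unison.

perfect unison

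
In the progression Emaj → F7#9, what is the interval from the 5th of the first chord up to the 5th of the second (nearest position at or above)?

m2

The 5th of Emaj is B; the 5th of F7#9 is C.
B up to C is 1 semitone, a half step narrower than a major second, so the interval is minor.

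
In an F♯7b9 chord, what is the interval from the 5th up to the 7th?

minor third

The chord tones of F♯7b9 (F♯ dominant seventh flat nine) are F♯ A♯ C♯ E G.
The 5th is C♯ and the 7th is E.
3 letter names make it a third; at 3 semitones (a half step narrower than major) the quality is minor.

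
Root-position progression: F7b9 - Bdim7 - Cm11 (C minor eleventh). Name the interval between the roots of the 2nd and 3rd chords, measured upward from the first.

The roots are B and C.
2 letter names make it a second; at 1 semitone (a half step narrower than major) the quality is minor.

minor second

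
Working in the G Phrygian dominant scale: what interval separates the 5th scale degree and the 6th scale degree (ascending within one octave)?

G phrygian dominant: G Ab B C D Eb F.
5th scale degree = D; 6th scale degree = Eb.
From D to Eb: 1 semitone over a second = minor.

minor second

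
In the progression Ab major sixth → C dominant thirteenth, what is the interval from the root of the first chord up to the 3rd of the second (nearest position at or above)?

augmented 5th

The root of Ab major sixth is Ab; the 3rd of C dominant thirteenth is E.
Ab up to E is 8 semitones, a half step wider than a perfect fifth, so the interval is augmented.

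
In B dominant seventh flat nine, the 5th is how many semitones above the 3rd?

Spelling the chord: B–D#–F#–A–C.
D# to F# is a minor third: 3 semitones.

3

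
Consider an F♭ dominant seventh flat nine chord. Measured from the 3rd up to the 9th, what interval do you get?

The chord tones of F♭7b9 (F♭ dominant seventh flat nine) are F♭, A♭, C♭, E𝄫, G𝄫.
That puts A♭ below G𝄫.
From A♭ to G𝄫: 9 semitones over a seventh = diminished.

diminished seventh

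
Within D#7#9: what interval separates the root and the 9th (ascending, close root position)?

D#7#9 (D# dominant seventh sharp nine): D#, F##, A#, C#, E##.
So we need the interval from D# up to E##.
From D# to E##: 15 semitones over a ninth = augmented.

A9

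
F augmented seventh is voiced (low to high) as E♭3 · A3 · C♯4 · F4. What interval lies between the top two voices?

Those voices are C♯4 and F4.
From C♯ to F: 4 semitones over a fourth = diminished.

diminished fourth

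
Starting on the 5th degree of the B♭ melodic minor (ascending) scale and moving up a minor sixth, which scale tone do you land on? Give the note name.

Db

The scale is B♭ C D♭ E♭ F G A.
The 5th degree is F; a minor sixth above that is D♭ — scale degree 3.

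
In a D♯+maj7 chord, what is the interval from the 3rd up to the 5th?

The chord tones of D♯ augmented major seventh are D♯–F𝄪–A𝄪–C𝄪.
3rd = F𝄪; 5th = A𝄪.
F𝄪 up to A𝄪 spans 3 letter names and 4 semitones — a major third.

major third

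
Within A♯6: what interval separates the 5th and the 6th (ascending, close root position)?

A♯6 is spelled A♯, C𝄪, E♯, F𝄪.
That puts E♯ below F𝄪.
E♯ up to F𝄪 spans 2 letter names and 2 semitones — a major second.

major second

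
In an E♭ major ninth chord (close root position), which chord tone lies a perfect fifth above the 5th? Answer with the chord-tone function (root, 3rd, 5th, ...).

E♭maj9 is spelled E♭, G, B♭, D, F.
The 5th is B♭. A perfect fifth above B♭ is F.
F is the chord's 9th.

9th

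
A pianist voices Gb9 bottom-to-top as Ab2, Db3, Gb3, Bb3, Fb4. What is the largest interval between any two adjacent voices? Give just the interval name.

diminished fifth

Adjacent intervals: Ab2→Db3 = perfect fourth; Db3→Gb3 = perfect fourth; Gb3→Bb3 = major third; Bb3→Fb4 = diminished fifth.
The largest is Bb3 to Fb4, a diminished fifth (6 semitones).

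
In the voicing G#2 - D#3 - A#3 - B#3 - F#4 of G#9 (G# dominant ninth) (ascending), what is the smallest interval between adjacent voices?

major second

Adjacent intervals: G#2→D#3 = perfect fifth; D#3→A#3 = perfect fifth; A#3→B#3 = major second; B#3→F#4 = diminished fifth.
The smallest is A#3 to B#3, a major second (2 semitones).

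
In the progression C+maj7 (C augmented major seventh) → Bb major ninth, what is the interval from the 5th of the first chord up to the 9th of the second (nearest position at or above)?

C+maj7 (C augmented major seventh) has G# as its 5th, and Bb major ninth has C as its 9th.
4 letter names make it a fourth; at 4 semitones (a half step narrower than perfect) the quality is diminished.

diminished fourth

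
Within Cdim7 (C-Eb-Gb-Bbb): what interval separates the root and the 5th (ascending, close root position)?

diminished fifth

That puts C below Gb.
From C to Gb: 6 semitones over a fifth = diminished.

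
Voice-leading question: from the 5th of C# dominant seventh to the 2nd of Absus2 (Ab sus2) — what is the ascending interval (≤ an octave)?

C# dominant seventh has G# as its 5th, and Absus2 (Ab sus2) has Bb as its 2nd.
From G# to Bb: 2 semitones over a third = diminished.

diminished third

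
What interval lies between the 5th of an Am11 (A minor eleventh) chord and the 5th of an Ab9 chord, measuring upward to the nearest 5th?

diminished octave

Am11 (A minor eleventh) has E as its 5th, and Ab9 has Eb as its 5th.
8 letter names make it an octave; at 11 semitones (a half step narrower than perfect) the quality is diminished.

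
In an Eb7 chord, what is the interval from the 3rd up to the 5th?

minor third

Eb dominant seventh is spelled Eb–G–Bb–Db.
The 3rd is G and the 5th is Bb.
G up to Bb is 3 semitones, a half step narrower than a major third, so the interval is minor.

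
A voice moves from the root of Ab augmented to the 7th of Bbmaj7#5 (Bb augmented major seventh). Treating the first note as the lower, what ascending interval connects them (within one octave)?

augmented 1st

Ab augmented has Ab as its root, and Bbmaj7#5 (Bb augmented major seventh) has A as its 7th.
From Ab to A: 1 semitone over a unison = augmented.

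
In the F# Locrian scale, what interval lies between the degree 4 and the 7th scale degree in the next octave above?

F# locrian: F# G A B C D E.
Degree 4 = B; degree 7 (up an octave) = E.
From B to E is 17 semitones, exactly the perfect eleventh.

perfect eleventh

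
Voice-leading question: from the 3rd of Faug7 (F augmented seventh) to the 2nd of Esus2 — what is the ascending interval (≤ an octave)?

The 3rd of Faug7 (F augmented seventh) is A; the 2nd of Esus2 is F#.
A up to F# spans 6 letter names and 9 semitones — a major sixth.

major sixth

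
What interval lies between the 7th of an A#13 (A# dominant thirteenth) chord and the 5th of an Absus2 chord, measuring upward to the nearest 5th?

diminished 6th

A#13 (A# dominant thirteenth) has G# as its 7th, and Absus2 has Eb as its 5th.
6 letter names make it a sixth; at 7 semitones (a whole step narrower than major) the quality is diminished.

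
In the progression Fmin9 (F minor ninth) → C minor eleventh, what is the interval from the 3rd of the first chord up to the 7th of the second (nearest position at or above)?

M2

The 3rd of Fmin9 (F minor ninth) is Ab; the 7th of C minor eleventh is Bb.
Counting 2 letters and 2 half steps from Ab gives a major second.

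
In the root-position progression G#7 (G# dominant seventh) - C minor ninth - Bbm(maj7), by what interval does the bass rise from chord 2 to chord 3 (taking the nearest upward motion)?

minor 7th

The roots are C and Bb.
From C to Bb: 10 semitones over a seventh = minor.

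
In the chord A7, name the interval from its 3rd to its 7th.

The chord tones of A7 are A-C♯-E-G.
The 3rd is C♯ and the 7th is G.
C♯ up to G is 6 semitones, a half step narrower than a perfect fifth, so the interval is diminished.

diminished fifth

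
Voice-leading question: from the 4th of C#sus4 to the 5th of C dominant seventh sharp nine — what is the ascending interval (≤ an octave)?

minor second

C#sus4 has F# as its 4th, and C dominant seventh sharp nine has G as its 5th.
From F# to G: 1 semitone over a second = minor.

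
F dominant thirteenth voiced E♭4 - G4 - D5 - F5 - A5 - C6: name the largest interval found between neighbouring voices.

Adjacent intervals: E♭4→G4 = major third; G4→D5 = perfect fifth; D5→F5 = minor third; F5→A5 = major third; A5→C6 = minor third.
The largest is G4 to D5, a perfect fifth (7 semitones).

perfect fifth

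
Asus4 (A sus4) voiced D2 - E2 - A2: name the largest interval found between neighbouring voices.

perfect fourth

Adjacent intervals: D2→E2 = major second; E2→A2 = perfect fourth.
The largest is E2 to A2, a perfect fourth (5 semitones).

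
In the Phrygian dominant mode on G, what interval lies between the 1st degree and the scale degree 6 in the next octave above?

The scale runs G Ab B C D Eb F.
The 1st degree is G and the degree 6 (up an octave) is Eb.
13 letter names make it a thirteenth; at 20 semitones (a half step narrower than major) the quality is minor.

m13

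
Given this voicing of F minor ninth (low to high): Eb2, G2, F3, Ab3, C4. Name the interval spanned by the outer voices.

The outer voices are Eb2 and C4.
Counting 13 letters and 21 half steps from Eb gives a major thirteenth.

major thirteenth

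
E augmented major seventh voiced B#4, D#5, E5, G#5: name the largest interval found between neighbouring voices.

Adjacent intervals: B#4→D#5 = minor third; D#5→E5 = minor second; E5→G#5 = major third.
The largest is E5 to G#5, a major third (4 semitones).

major 3rd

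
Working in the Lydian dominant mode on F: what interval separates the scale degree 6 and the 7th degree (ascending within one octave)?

minor second

F lydian dominant: F G A B C D Eb.
The scale degree 6 is D and the scale degree 7 is Eb.
D up to Eb is 1 semitone, a half step narrower than a major second, so the interval is minor.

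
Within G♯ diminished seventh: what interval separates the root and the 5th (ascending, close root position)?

d5

G♯°7: G♯, B, D, F.
The root is G♯ and the 5th is D.
From G♯ to D: 6 semitones over a fifth = diminished.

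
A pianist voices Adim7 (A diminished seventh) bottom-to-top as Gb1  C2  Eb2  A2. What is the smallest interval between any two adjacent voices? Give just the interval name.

Adjacent intervals: Gb1→C2 = augmented fourth; C2→Eb2 = minor third; Eb2→A2 = augmented fourth.
The smallest is C2 to Eb2, a minor third (3 semitones).

minor 3rd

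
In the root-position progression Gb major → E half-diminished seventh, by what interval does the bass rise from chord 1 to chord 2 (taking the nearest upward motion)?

A6

The roots are Gb and E.
From Gb to E: 10 semitones over a sixth = augmented.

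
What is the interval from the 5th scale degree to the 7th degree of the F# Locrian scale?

M3

The scale runs F# G A B C D E.
5th scale degree = C; degree 7 = E.
Counting 3 letters and 4 half steps from C gives a major third.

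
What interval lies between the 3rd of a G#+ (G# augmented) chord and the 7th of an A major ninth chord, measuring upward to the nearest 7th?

G#+ (G# augmented) has B# as its 3rd, and A major ninth has G# as its 7th.
From B# to G#: 8 semitones over a sixth = minor.

minor sixth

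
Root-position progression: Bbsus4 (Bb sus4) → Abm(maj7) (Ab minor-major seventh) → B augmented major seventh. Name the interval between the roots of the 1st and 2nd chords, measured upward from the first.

The roots are Bb and Ab.
7 letter names make it a seventh; at 10 semitones (a half step narrower than major) the quality is minor.

minor 7th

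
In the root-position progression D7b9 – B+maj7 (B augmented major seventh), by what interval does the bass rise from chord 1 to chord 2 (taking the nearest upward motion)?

M6

The roots are D and B.
From D to B is 9 semitones, exactly the major sixth.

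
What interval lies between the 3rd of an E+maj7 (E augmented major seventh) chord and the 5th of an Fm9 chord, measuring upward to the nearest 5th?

d4

E+maj7 (E augmented major seventh) has G# as its 3rd, and Fm9 has C as its 5th.
From G# to C: 4 semitones over a fourth = diminished.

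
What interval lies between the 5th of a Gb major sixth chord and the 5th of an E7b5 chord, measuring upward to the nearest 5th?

major 6th

Gb major sixth has Db as its 5th, and E7b5 has Bb as its 5th.
Db up to Bb spans 6 letter names and 9 semitones — a major sixth.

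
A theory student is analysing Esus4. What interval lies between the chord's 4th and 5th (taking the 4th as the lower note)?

major second

The chord tones of Esus4 (E sus4) are E A B.
So we need the interval from A up to B.
A up to B spans 2 letter names and 2 semitones — a major second.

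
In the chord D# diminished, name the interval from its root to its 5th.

diminished fifth

The chord tones of D#° (D# diminished) are D# F# A.
That puts D# below A.
From D# to A: 6 semitones over a fifth = diminished.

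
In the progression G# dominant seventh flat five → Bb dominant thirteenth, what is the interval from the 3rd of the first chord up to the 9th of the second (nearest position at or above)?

G# dominant seventh flat five has B# as its 3rd, and Bb dominant thirteenth has C as its 9th.
From B# to C: 0 semitones over a second = diminished.

diminished second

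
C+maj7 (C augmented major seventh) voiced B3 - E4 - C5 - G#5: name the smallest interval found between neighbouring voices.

perfect 4th

Adjacent intervals: B3→E4 = perfect fourth; E4→C5 = minor sixth; C5→G#5 = augmented fifth.
The smallest is B3 to E4, a perfect fourth (5 semitones).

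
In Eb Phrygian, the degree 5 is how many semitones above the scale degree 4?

The scale is Eb Fb Gb Ab Bb Cb Db.
Ab up to Bb is a major second — 2 semitones.

2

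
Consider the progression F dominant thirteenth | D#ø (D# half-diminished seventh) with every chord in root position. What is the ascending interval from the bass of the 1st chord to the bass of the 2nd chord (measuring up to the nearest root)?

The roots are F and D#.
F up to D# is 10 semitones, a half step wider than a major sixth, so the interval is augmented.

A6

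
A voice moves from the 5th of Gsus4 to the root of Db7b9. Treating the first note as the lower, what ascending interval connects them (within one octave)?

diminished 8th

The 5th of Gsus4 is D; the root of Db7b9 is Db.
From D to Db: 11 semitones over an octave = diminished.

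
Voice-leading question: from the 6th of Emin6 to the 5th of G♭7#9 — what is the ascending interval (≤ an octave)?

Emin6 has C♯ as its 6th, and G♭7#9 has D♭ as its 5th.
C♯ up to D♭ is 0 semitones, a whole step narrower than a major second, so the interval is diminished.

diminished second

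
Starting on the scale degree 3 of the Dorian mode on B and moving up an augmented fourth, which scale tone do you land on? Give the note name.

G#

The scale is B C♯ D E F♯ G♯ A.
The scale degree 3 is D; an augmented fourth above that is G♯ — scale degree 6.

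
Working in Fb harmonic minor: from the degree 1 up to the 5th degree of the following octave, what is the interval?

Spelling Fb harmonic minor: Fb Gb Abb Bbb Cb Dbb Eb.
So we need the interval from Fb up to Cb.
Counting 12 letters and 19 half steps from Fb gives a perfect twelfth.

perfect 12th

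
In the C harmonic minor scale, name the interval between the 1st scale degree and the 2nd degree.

The scale runs C D Eb F G Ab B.
So we need the interval from C up to D.
Counting 2 letters and 2 half steps from C gives a major second.

major 2nd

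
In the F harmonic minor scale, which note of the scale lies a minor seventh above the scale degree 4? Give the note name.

Ab

The scale is F G A♭ B♭ C D♭ E.
The scale degree 4 is B♭; a minor seventh above that is A♭ — scale degree 3.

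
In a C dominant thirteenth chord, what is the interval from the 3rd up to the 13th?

C13 is spelled C E G B♭ D A.
3rd = E; 13th = A.
Counting 11 letters and 17 half steps from E gives a perfect eleventh.

perfect eleventh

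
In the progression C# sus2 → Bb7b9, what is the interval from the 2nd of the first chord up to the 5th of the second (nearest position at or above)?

diminished 3rd

C# sus2 has D# as its 2nd, and Bb7b9 has F as its 5th.
3 letter names make it a third; at 2 semitones (a whole step narrower than major) the quality is diminished.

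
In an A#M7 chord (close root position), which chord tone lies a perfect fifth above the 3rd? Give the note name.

The chord tones of A#M7 (A# major seventh) are A#-C##-E#-G##.
The 3rd is C##. A perfect fifth above C## is G##.
G## is the chord's 7th.

G##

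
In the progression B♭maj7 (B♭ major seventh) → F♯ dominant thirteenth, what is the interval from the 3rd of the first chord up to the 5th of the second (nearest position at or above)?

M7

The 3rd of B♭maj7 (B♭ major seventh) is D; the 5th of F♯ dominant thirteenth is C♯.
D up to C♯ spans 7 letter names and 11 semitones — a major seventh.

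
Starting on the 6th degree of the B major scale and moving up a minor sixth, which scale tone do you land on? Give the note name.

E

The scale is B C# D# E F# G# A#.
The 6th degree is G#; a minor sixth above that is E — scale degree 4.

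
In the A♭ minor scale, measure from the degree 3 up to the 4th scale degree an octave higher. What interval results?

major 9th

Spelling the A♭ minor scale: A♭ B♭ C♭ D♭ E♭ F♭ G♭.
The degree 3 is C♭ and the degree 4 (up an octave) is D♭.
C♭ up to D♭ spans 9 letter names and 14 semitones — a major ninth.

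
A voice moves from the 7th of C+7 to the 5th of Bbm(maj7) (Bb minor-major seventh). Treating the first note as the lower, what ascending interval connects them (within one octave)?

The 7th of C+7 is Bb; the 5th of Bbm(maj7) (Bb minor-major seventh) is F.
From Bb to F is 7 semitones, exactly the perfect fifth.

P5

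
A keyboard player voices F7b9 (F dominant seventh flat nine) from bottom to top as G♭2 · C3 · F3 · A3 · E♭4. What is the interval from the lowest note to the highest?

The outer voices are G♭2 and E♭4.
From G♭ to E♭ is 21 semitones, exactly the major thirteenth.

major 13th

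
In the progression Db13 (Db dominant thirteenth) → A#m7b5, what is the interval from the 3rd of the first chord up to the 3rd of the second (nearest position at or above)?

The 3rd of Db13 (Db dominant thirteenth) is F; the 3rd of A#m7b5 is C#.
5 letter names make it a fifth; at 8 semitones (a half step wider than perfect) the quality is augmented.

A5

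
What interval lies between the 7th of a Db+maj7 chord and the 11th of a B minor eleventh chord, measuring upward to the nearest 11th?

The 7th of Db+maj7 is C; the 11th of B minor eleventh is E.
From C to E is 4 semitones, exactly the major third.

major 3rd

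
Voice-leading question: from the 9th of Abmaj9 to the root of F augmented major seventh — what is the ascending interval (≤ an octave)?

perfect fifth

Abmaj9 has Bb as its 9th, and F augmented major seventh has F as its root.
From Bb to F is 7 semitones, exactly the perfect fifth.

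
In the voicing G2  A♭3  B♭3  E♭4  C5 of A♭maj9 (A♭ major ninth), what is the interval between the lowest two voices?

Those voices are G2 and A♭3.
G up to A♭ is 13 semitones, a half step narrower than a major ninth, so the interval is minor.

m9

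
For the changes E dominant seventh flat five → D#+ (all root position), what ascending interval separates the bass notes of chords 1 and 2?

The roots are E and D#.
From E to D# is 11 semitones, exactly the major seventh.

major 7th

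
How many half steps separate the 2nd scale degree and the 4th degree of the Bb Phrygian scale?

4

The scale is Bb Cb Db Eb F Gb Ab.
Cb up to Eb is a major third — 4 semitones.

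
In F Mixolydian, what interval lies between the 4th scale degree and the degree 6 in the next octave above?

M10

Spelling F Mixolydian: F G A Bb C D Eb.
The 4th scale degree is Bb and the 6th scale degree (up an octave) is D.
Counting 10 letters and 16 half steps from Bb gives a major tenth.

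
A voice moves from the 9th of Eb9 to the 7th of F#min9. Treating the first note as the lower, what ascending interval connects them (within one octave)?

The 9th of Eb9 is F; the 7th of F#min9 is E.
Counting 7 letters and 11 half steps from F gives a major seventh.

M7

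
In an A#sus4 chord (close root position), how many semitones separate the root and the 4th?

The chord tones of A#sus4 are A# D# E#.
A# to D# is a perfect fourth: 5 semitones.

5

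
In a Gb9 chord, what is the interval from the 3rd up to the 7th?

d5

Gb9 (Gb dominant ninth) is spelled Gb-Bb-Db-Fb-Ab.
So we need the interval from Bb up to Fb.
From Bb to Fb: 6 semitones over a fifth = diminished.
This 3–7 tritone is the characteristic tension at the heart of the dominant sound.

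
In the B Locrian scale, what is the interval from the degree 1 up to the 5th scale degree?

diminished fifth

The scale runs B C D E F G A.
Degree 1 = B; degree 5 = F.
From B to F: 6 semitones over a fifth = diminished.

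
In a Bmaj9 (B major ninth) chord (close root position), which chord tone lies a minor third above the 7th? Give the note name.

C#

B major ninth: B, D#, F#, A#, C#.
The 7th is A#. A minor third above A# is C#.
C# is the chord's 9th.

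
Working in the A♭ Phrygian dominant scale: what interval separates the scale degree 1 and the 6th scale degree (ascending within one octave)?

A♭ phrygian dominant: A♭ B𝄫 C D♭ E♭ F♭ G♭.
That puts A♭ below F♭.
6 letter names make it a sixth; at 8 semitones (a half step narrower than major) the quality is minor.

minor 6th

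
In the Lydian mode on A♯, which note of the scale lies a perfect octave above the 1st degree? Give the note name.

A#

The scale is A♯ B♯ C𝄪 D𝄪 E♯ F𝄪 G𝄪.
The 1st degree is A♯; a perfect octave above that is A♯ — scale degree 1.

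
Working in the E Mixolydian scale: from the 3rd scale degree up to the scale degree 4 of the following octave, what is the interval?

minor 9th

E mixolydian: E F♯ G♯ A B C♯ D.
3rd scale degree = G♯; 4th scale degree (up an octave) = A.
G♯ up to A is 13 semitones, a half step narrower than a major ninth, so the interval is minor.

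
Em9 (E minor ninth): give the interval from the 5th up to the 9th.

perfect fifth

Spelling the chord: E-G-B-D-F#.
That puts B below F#.
From B to F# is 7 semitones, exactly the perfect fifth.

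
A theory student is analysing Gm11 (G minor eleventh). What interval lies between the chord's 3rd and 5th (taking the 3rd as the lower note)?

major third

Gm11: G–B♭–D–F–A–C.
So we need the interval from B♭ up to D.
From B♭ to D is 4 semitones, exactly the major third.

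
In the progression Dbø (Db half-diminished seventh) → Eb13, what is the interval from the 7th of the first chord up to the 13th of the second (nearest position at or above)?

augmented 1st

Dbø (Db half-diminished seventh) has Cb as its 7th, and Eb13 has C as its 13th.
From Cb to C: 1 semitone over a unison = augmented.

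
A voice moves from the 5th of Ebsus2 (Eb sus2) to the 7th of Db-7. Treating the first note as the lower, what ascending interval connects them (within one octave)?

Ebsus2 (Eb sus2) has Bb as its 5th, and Db-7 has Cb as its 7th.
Bb up to Cb is 1 semitone, a half step narrower than a major second, so the interval is minor.

m2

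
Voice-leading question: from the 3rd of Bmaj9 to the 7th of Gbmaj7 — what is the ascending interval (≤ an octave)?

The 3rd of Bmaj9 is D#; the 7th of Gbmaj7 is F.
D# up to F is 2 semitones, a whole step narrower than a major third, so the interval is diminished.

diminished 3rd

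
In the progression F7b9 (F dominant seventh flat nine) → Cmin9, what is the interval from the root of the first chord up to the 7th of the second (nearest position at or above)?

P4

F7b9 (F dominant seventh flat nine) has F as its root, and Cmin9 has B♭ as its 7th.
From F to B♭ is 5 semitones, exactly the perfect fourth.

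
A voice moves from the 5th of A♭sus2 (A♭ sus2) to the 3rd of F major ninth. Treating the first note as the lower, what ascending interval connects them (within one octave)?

augmented fourth

The 5th of A♭sus2 (A♭ sus2) is E♭; the 3rd of F major ninth is A.
4 letter names make it a fourth; at 6 semitones (a half step wider than perfect) the quality is augmented.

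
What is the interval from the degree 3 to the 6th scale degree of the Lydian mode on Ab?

Ab lydian: Ab Bb C D Eb F G.
The degree 3 is C and the 6th scale degree is F.
C up to F spans 4 letter names and 5 semitones — a perfect fourth.

P4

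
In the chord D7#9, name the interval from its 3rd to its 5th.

m3

Spelling the chord: D, F#, A, C, E#.
The 3rd is F# and the 5th is A.
F# up to A is 3 semitones, a half step narrower than a major third, so the interval is minor.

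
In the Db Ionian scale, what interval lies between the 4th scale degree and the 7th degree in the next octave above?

augmented 11th

Db major: Db Eb F Gb Ab Bb C.
The 4th scale degree is Gb and the scale degree 7 (up an octave) is C.
11 letter names make it an eleventh; at 18 semitones (a half step wider than perfect) the quality is augmented.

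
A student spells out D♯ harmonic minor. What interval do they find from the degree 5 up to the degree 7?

Spelling D♯ harmonic minor: D♯ E♯ F♯ G♯ A♯ B C𝄪.
So we need the interval from A♯ up to C𝄪.
A♯ up to C𝄪 spans 3 letter names and 4 semitones — a major third.

M3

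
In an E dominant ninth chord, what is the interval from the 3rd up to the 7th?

diminished fifth

E9 (E dominant ninth) is spelled E-G#-B-D-F#.
3rd = G#; 7th = D.
G# up to D is 6 semitones, a half step narrower than a perfect fifth, so the interval is diminished.
That tritone between 3rd and 7th is what gives the dominant seventh its pull toward resolution.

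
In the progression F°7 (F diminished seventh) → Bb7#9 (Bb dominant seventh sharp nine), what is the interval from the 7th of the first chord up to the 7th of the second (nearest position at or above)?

F°7 (F diminished seventh) has Ebb as its 7th, and Bb7#9 (Bb dominant seventh sharp nine) has Ab as its 7th.
4 letter names make it a fourth; at 6 semitones (a half step wider than perfect) the quality is augmented.

augmented 4th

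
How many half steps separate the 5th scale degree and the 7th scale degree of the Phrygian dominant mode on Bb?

3

The scale is Bb Cb D Eb F Gb Ab.
F up to Ab is a minor third — 3 semitones.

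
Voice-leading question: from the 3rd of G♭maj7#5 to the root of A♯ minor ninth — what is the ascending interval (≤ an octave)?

A7

The 3rd of G♭maj7#5 is B♭; the root of A♯ minor ninth is A♯.
From B♭ to A♯: 12 semitones over a seventh = augmented.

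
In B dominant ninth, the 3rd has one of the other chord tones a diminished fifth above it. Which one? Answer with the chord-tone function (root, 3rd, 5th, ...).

Spelling the chord: B-D♯-F♯-A-C♯.
The 3rd is D♯. A diminished fifth above D♯ is A.
A is the chord's 7th.

7th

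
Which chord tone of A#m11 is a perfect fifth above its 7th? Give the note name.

D#

The chord tones of A#m11 (A# minor eleventh) are A#, C#, E#, G#, B#, D#.
The 7th is G#. A perfect fifth above G# is D#.
D# is the chord's 11th.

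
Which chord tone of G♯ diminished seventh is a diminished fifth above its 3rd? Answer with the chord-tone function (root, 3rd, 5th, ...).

G♯ diminished seventh: G♯–B–D–F.
The 3rd is B. A diminished fifth above B is F.
F is the chord's 7th.

7th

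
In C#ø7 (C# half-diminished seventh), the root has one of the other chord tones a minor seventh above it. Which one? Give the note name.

B

Spelling the chord: C#-E-G-B.
The root is C#. A minor seventh above C# is B.
B is the chord's 7th.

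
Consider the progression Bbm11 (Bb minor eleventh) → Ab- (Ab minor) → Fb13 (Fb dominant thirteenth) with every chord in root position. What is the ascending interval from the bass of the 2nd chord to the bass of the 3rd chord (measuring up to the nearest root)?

The roots are Ab and Fb.
Ab up to Fb is 8 semitones, a half step narrower than a major sixth, so the interval is minor.

minor sixth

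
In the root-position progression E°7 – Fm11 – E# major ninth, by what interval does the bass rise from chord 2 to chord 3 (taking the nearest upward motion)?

The roots are F and E#.
From F to E#: 12 semitones over a seventh = augmented.

augmented seventh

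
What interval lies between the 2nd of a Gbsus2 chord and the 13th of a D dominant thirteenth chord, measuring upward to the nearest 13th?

A2

The 2nd of Gbsus2 is Ab; the 13th of D dominant thirteenth is B.
Ab up to B is 3 semitones, a half step wider than a major second, so the interval is augmented.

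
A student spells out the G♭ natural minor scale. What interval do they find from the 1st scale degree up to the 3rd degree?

m3

Spelling the G♭ natural minor scale: G♭ A♭ B𝄫 C♭ D♭ E𝄫 F♭.
The 1st scale degree is G♭ and the scale degree 3 is B𝄫.
From G♭ to B𝄫: 3 semitones over a third = minor.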